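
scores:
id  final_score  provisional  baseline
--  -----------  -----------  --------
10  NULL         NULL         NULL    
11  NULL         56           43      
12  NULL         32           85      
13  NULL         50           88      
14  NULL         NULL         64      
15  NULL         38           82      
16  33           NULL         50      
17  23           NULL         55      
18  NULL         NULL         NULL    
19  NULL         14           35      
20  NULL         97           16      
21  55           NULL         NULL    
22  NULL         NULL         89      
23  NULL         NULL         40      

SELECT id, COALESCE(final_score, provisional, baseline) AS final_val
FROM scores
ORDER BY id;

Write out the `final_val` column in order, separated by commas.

id=10: final_score=NULL, provisional=NULL, baseline=NULL (all NULL) → NULL
id=11: final_score=NULL, provisional=56 → 56
id=12: final_score=NULL, provisional=32 → 32
id=13: final_score=NULL, provisional=50 → 50
id=14: final_score=NULL, provisional=NULL, baseline=64 → 64
id=15: final_score=NULL, provisional=38 → 38
id=16: final_score=33 → 33
id=17: final_score=23 → 23
id=18: final_score=NULL, provisional=NULL, baseline=NULL (all NULL) → NULL
id=19: final_score=NULL, provisional=14 → 14
id=20: final_score=NULL, provisional=97 → 97
id=21: final_score=55 → 55
id=22: final_score=NULL, provisional=NULL, baseline=89 → 89
id=23: final_score=NULL, provisional=NULL, baseline=40 → 40

NULL, 56, 32, 50, 64, 38, 33, 23, NULL, 14, 97, 55, 89, 40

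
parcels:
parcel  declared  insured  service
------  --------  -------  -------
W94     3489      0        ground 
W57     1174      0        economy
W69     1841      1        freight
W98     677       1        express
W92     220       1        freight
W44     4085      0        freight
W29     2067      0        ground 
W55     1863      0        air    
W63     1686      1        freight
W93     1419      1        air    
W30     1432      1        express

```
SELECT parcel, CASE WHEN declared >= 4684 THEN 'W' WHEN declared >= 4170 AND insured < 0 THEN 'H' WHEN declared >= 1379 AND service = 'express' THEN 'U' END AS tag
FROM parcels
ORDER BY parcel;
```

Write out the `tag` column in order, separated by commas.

parcel=W29: (no match → NULL) → NULL
parcel=W30: declared >= 1379 AND service = 'express' → U
parcel=W44: (no match → NULL) → NULL
parcel=W55: (no match → NULL) → NULL
parcel=W57: (no match → NULL) → NULL
parcel=W63: (no match → NULL) → NULL
parcel=W69: (no match → NULL) → NULL
parcel=W92: (no match → NULL) → NULL
parcel=W93: (no match → NULL) → NULL
parcel=W94: (no match → NULL) → NULL
parcel=W98: (no match → NULL) → NULL

NULL, U, NULL, NULL, NULL, NULL, NULL, NULL, NULL, NULL, NULL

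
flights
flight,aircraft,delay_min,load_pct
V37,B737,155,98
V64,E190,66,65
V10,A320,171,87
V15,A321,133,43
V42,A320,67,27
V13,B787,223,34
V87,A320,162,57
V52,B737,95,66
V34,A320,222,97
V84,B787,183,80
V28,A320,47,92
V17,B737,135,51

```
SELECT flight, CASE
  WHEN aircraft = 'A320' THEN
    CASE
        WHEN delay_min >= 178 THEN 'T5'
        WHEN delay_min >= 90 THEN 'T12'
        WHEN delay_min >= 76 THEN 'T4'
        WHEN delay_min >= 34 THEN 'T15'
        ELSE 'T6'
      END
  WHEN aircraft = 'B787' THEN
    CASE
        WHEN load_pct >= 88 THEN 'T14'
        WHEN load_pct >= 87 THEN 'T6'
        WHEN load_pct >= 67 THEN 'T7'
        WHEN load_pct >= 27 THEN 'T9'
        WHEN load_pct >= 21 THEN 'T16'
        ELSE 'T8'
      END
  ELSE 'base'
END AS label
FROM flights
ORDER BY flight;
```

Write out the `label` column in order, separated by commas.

T12, T9, base, base, T15, T5, base, T15, base, base, T7, T12

flight=V10: aircraft='A320' → inner[delay_min >= 90] → T12
flight=V13: aircraft='B787' → inner[load_pct >= 27] → T9
flight=V15: aircraft='A321' → outer ELSE → base
flight=V17: aircraft='B737' → outer ELSE → base
flight=V28: aircraft='A320' → inner[delay_min >= 34] → T15
flight=V34: aircraft='A320' → inner[delay_min >= 178] → T5
flight=V37: aircraft='B737' → outer ELSE → base
flight=V42: aircraft='A320' → inner[delay_min >= 34] → T15
flight=V52: aircraft='B737' → outer ELSE → base
flight=V64: aircraft='E190' → outer ELSE → base
flight=V84: aircraft='B787' → inner[load_pct >= 67] → T7
flight=V87: aircraft='A320' → inner[delay_min >= 90] → T12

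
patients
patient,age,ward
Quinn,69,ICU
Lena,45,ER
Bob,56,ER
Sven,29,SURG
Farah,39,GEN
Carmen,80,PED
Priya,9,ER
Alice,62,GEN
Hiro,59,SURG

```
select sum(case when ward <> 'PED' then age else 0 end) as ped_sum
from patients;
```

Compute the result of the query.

368

patient=Quinn: ✓ → 69
patient=Lena: ✓ → 45
patient=Bob: ✓ → 56
patient=Sven: ✓ → 29
patient=Farah: ✓ → 39
patient=Carmen: ✗
patient=Priya: ✓ → 9
patient=Alice: ✓ → 62
patient=Hiro: ✓ → 59
ped_sum = 69 + 45 + 56 + 29 + 39 + 9 + 62 + 59 = 368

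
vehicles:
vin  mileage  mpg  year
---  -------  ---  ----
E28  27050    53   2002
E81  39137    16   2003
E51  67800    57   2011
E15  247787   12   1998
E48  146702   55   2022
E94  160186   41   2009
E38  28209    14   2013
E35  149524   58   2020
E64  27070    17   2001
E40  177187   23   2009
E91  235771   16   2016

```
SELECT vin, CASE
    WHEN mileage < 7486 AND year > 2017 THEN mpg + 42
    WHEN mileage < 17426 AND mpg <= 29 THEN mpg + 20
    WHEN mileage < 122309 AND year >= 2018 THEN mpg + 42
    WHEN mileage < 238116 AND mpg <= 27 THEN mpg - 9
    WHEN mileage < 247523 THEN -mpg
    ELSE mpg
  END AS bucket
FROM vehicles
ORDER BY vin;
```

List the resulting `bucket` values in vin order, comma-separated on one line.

12, -53, -58, 5, 14, -55, -57, 8, 7, 7, -41

vin=E15: ELSE → 12
vin=E28: mileage < 247523 → -53
vin=E35: mileage < 247523 → -58
vin=E38: mileage < 238116 AND mpg <= 27 → 5
vin=E40: mileage < 238116 AND mpg <= 27 → 14
vin=E48: mileage < 247523 → -55
vin=E51: mileage < 247523 → -57
vin=E64: mileage < 238116 AND mpg <= 27 → 8
vin=E81: mileage < 238116 AND mpg <= 27 → 7
vin=E91: mileage < 238116 AND mpg <= 27 → 7
vin=E94: mileage < 247523 → -41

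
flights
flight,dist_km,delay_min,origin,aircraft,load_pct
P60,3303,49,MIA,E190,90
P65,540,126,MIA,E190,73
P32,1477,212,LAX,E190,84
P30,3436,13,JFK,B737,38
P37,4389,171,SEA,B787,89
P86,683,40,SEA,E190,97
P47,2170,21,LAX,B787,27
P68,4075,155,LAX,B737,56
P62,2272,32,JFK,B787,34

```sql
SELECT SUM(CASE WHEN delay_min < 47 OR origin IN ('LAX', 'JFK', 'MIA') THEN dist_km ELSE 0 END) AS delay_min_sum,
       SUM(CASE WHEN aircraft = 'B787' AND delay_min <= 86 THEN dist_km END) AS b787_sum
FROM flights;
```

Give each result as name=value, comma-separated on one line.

delay_min_sum=17956, b787_sum=4442

[delay_min_sum: delay_min < 47 OR origin IN ('LAX', 'JFK', 'MIA')]
flight=P60: ✓ → 3303
flight=P65: ✓ → 540
flight=P32: ✓ → 1477
flight=P30: ✓ → 3436
flight=P37: ✗
flight=P86: ✓ → 683
flight=P47: ✓ → 2170
flight=P68: ✓ → 4075
flight=P62: ✓ → 2272
delay_min_sum = 3303 + 540 + 1477 + 3436 + 683 + 2170 + 4075 + 2272 = 17956
—
[b787_sum: aircraft = 'B787' AND delay_min <= 86]
flight=P60: ✗
flight=P65: ✗
flight=P32: ✗
flight=P30: ✗
flight=P37: ✗
flight=P86: ✗
flight=P47: ✓ → 2170
flight=P68: ✗
flight=P62: ✓ → 2272
b787_sum = 2170 + 2272 = 4442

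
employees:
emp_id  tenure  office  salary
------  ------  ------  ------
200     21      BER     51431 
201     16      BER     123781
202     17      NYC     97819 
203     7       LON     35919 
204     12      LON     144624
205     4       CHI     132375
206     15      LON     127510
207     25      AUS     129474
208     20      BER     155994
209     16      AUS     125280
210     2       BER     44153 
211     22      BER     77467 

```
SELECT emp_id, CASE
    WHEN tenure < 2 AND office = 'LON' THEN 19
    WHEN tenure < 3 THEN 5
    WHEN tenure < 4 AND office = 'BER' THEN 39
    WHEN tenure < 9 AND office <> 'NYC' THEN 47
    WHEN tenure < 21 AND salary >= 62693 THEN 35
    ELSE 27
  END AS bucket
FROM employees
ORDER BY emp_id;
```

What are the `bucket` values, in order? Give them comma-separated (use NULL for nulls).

27, 35, 35, 47, 35, 47, 35, 27, 35, 35, 5, 27

emp_id=200: ELSE → 27
emp_id=201: tenure < 21 AND salary >= 62693 → 35
emp_id=202: tenure < 21 AND salary >= 62693 → 35
emp_id=203: tenure < 9 AND office <> 'NYC' → 47
emp_id=204: tenure < 21 AND salary >= 62693 → 35
emp_id=205: tenure < 9 AND office <> 'NYC' → 47
emp_id=206: tenure < 21 AND salary >= 62693 → 35
emp_id=207: ELSE → 27
emp_id=208: tenure < 21 AND salary >= 62693 → 35
emp_id=209: tenure < 21 AND salary >= 62693 → 35
emp_id=210: tenure < 3 → 5
emp_id=211: ELSE → 27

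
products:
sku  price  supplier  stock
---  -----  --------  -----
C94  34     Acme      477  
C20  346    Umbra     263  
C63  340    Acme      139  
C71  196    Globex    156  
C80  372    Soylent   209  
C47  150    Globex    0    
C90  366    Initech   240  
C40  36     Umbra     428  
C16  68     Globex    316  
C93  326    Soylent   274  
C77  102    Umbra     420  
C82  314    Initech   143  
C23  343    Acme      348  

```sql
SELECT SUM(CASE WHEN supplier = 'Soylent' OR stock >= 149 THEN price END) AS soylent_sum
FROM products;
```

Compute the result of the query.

sku=C94: ✓ → 34
sku=C20: ✓ → 346
sku=C63: ✗
sku=C71: ✓ → 196
sku=C80: ✓ → 372
sku=C47: ✗
sku=C90: ✓ → 366
sku=C40: ✓ → 36
sku=C16: ✓ → 68
sku=C93: ✓ → 326
sku=C77: ✓ → 102
sku=C82: ✗
sku=C23: ✓ → 343
soylent_sum = 34 + 346 + 196 + 372 + 366 + 36 + 68 + 326 + 102 + 343 = 2189

2189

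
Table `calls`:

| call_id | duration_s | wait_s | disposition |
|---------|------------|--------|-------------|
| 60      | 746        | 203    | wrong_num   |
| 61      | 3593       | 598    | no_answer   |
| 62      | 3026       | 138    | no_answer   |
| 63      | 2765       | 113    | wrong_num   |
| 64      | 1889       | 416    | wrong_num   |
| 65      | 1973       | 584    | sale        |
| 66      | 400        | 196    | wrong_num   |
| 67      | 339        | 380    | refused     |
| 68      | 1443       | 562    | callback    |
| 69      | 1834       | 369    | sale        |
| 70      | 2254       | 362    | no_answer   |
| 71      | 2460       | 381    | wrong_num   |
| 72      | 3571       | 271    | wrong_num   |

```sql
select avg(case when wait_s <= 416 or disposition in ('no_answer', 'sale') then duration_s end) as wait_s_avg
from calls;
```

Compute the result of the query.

2070.8333333333

call_id=60: ✓ → 746
call_id=61: ✓ → 3593
call_id=62: ✓ → 3026
call_id=63: ✓ → 2765
call_id=64: ✓ → 1889
call_id=65: ✓ → 1973
call_id=66: ✓ → 400
call_id=67: ✓ → 339
call_id=68: ✗
call_id=69: ✓ → 1834
call_id=70: ✓ → 2254
call_id=71: ✓ → 2460
call_id=72: ✓ → 3571
wait_s_avg = (746 + 3593 + 3026 + 2765 + 1889 + 1973 + 400 + 339 + 1834 + 2254 + 2460 + 3571) / 12 = 2070.8333333333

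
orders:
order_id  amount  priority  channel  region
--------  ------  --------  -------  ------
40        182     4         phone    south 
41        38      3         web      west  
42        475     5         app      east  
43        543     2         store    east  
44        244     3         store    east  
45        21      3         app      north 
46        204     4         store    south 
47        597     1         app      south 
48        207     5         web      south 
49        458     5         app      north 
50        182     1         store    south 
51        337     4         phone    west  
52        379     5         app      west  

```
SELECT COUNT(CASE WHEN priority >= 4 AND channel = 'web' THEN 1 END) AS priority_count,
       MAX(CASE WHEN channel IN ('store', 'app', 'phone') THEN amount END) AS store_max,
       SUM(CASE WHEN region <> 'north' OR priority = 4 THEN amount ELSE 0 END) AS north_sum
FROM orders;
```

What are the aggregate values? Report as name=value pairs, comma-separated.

[priority_count: priority >= 4 AND channel = 'web']
order_id=40: ✗
order_id=41: ✗
order_id=42: ✗
order_id=43: ✗
order_id=44: ✗
order_id=45: ✗
order_id=46: ✗
order_id=47: ✗
order_id=48: ✓ → 1
order_id=49: ✗
order_id=50: ✗
order_id=51: ✗
order_id=52: ✗
priority_count = COUNT(1) = 1
—
[store_max: channel IN ('store', 'app', 'phone')]
order_id=40: ✓ → 182
order_id=41: ✗
order_id=42: ✓ → 475
order_id=43: ✓ → 543
order_id=44: ✓ → 244
order_id=45: ✓ → 21
order_id=46: ✓ → 204
order_id=47: ✓ → 597
order_id=48: ✗
order_id=49: ✓ → 458
order_id=50: ✓ → 182
order_id=51: ✓ → 337
order_id=52: ✓ → 379
store_max = MAX(182, 475, 543, 244, 21, 204, 597, 458, 182, 337, 379) = 597
—
[north_sum: region <> 'north' OR priority = 4]
order_id=40: ✓ → 182
order_id=41: ✓ → 38
order_id=42: ✓ → 475
order_id=43: ✓ → 543
order_id=44: ✓ → 244
order_id=45: ✗
order_id=46: ✓ → 204
order_id=47: ✓ → 597
order_id=48: ✓ → 207
order_id=49: ✗
order_id=50: ✓ → 182
order_id=51: ✓ → 337
order_id=52: ✓ → 379
north_sum = 182 + 38 + 475 + 543 + 244 + 204 + 597 + 207 + 182 + 337 + 379 = 3388

priority_count=1, store_max=597, north_sum=3388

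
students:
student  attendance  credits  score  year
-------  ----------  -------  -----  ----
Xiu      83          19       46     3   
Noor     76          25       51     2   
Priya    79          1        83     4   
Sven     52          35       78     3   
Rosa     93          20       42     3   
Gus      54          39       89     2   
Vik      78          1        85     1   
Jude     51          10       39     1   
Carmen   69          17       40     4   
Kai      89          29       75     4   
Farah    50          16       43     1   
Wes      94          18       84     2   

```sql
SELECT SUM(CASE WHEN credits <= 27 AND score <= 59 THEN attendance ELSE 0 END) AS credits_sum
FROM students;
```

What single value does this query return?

student=Xiu: ✓ → 83
student=Noor: ✓ → 76
student=Priya: ✗
student=Sven: ✗
student=Rosa: ✓ → 93
student=Gus: ✗
student=Vik: ✗
student=Jude: ✓ → 51
student=Carmen: ✓ → 69
student=Kai: ✗
student=Farah: ✓ → 50
student=Wes: ✗
credits_sum = 83 + 76 + 93 + 51 + 69 + 50 = 422

422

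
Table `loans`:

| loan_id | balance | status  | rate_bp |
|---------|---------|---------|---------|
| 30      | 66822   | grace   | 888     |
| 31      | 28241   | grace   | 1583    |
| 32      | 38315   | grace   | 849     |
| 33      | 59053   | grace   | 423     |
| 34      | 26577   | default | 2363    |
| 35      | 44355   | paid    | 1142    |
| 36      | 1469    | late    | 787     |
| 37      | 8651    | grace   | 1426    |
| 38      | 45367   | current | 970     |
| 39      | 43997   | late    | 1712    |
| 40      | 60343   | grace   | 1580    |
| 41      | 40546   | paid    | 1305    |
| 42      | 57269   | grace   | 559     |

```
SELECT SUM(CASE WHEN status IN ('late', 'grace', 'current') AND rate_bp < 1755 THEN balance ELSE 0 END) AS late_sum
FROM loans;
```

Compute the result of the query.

409527

loan_id=30: ✓ → 66822
loan_id=31: ✓ → 28241
loan_id=32: ✓ → 38315
loan_id=33: ✓ → 59053
loan_id=34: ✗
loan_id=35: ✗
loan_id=36: ✓ → 1469
loan_id=37: ✓ → 8651
loan_id=38: ✓ → 45367
loan_id=39: ✓ → 43997
loan_id=40: ✓ → 60343
loan_id=41: ✗
loan_id=42: ✓ → 57269
late_sum = 66822 + 28241 + 38315 + 59053 + 1469 + 8651 + 45367 + 43997 + 60343 + 57269 = 409527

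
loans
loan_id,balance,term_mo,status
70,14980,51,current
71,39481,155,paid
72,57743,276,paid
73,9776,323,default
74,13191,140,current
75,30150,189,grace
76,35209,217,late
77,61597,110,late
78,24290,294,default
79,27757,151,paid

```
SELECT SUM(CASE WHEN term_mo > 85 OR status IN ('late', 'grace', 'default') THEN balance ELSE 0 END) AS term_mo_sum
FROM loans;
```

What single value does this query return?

loan_id=70: ✗
loan_id=71: ✓ → 39481
loan_id=72: ✓ → 57743
loan_id=73: ✓ → 9776
loan_id=74: ✓ → 13191
loan_id=75: ✓ → 30150
loan_id=76: ✓ → 35209
loan_id=77: ✓ → 61597
loan_id=78: ✓ → 24290
loan_id=79: ✓ → 27757
term_mo_sum = 39481 + 57743 + 9776 + 13191 + 30150 + 35209 + 61597 + 24290 + 27757 = 299194

299194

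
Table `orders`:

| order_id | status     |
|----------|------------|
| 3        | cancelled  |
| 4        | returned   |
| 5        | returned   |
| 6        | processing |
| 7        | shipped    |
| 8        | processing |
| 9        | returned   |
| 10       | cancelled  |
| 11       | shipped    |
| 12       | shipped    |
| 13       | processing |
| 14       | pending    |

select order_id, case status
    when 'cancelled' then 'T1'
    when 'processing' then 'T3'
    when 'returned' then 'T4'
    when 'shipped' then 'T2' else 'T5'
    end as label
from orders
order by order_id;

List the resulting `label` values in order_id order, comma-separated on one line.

order_id=3: status='cancelled' → T1
order_id=4: status='returned' → T4
order_id=5: status='returned' → T4
order_id=6: status='processing' → T3
order_id=7: status='shipped' → T2
order_id=8: status='processing' → T3
order_id=9: status='returned' → T4
order_id=10: status='cancelled' → T1
order_id=11: status='shipped' → T2
order_id=12: status='shipped' → T2
order_id=13: status='processing' → T3
order_id=14: ELSE → T5

T1, T4, T4, T3, T2, T3, T4, T1, T2, T2, T3, T5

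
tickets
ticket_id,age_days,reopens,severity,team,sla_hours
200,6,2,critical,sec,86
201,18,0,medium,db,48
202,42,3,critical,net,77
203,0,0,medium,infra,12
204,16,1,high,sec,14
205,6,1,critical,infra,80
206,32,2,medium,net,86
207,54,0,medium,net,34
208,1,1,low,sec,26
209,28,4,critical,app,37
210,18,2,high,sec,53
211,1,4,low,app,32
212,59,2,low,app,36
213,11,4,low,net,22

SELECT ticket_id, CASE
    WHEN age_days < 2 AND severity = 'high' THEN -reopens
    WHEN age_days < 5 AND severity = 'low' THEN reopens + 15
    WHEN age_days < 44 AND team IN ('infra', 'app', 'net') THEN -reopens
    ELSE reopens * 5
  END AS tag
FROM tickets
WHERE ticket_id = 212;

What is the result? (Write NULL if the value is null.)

ticket_id = 212: age_days=59, reopens=2, severity=low, team=app, sla_hours=36.
age_days < 2 AND severity = 'high' → false
age_days < 5 AND severity = 'low' → false
age_days < 44 AND team IN ('infra', 'app', 'net') → false
No prior WHEN matched → ELSE → 10

10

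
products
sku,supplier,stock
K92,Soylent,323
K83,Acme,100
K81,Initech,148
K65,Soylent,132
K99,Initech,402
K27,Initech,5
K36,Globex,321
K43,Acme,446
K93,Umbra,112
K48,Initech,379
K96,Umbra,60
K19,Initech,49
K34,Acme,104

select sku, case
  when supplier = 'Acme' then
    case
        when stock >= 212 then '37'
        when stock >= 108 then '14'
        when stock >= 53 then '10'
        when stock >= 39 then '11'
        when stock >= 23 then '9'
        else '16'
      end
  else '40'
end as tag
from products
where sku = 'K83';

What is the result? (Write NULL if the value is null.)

sku = K83: supplier=Acme, stock=100.
supplier='Acme' → inner[stock >= 53] → 10

10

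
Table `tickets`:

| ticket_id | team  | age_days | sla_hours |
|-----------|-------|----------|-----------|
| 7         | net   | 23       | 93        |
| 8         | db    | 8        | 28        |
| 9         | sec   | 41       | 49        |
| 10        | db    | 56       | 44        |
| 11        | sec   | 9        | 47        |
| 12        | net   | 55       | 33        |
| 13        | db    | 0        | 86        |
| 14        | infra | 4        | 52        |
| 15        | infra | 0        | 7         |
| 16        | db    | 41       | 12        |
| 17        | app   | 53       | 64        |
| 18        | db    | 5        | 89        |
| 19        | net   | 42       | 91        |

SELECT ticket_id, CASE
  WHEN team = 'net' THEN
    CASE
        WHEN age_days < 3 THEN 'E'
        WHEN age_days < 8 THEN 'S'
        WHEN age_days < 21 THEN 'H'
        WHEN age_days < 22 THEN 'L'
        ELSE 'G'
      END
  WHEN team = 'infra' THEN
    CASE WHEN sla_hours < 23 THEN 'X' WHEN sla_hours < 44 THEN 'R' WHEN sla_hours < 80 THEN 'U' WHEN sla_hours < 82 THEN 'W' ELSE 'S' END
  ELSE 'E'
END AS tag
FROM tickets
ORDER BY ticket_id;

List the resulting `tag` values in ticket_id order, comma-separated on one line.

G, E, E, E, E, G, E, U, X, E, E, E, G

ticket_id=7: team='net' → inner[ELSE] → G
ticket_id=8: team='db' → outer ELSE → E
ticket_id=9: team='sec' → outer ELSE → E
ticket_id=10: team='db' → outer ELSE → E
ticket_id=11: team='sec' → outer ELSE → E
ticket_id=12: team='net' → inner[ELSE] → G
ticket_id=13: team='db' → outer ELSE → E
ticket_id=14: team='infra' → inner[sla_hours < 80] → U
ticket_id=15: team='infra' → inner[sla_hours < 23] → X
ticket_id=16: team='db' → outer ELSE → E
ticket_id=17: team='app' → outer ELSE → E
ticket_id=18: team='db' → outer ELSE → E
ticket_id=19: team='net' → inner[ELSE] → G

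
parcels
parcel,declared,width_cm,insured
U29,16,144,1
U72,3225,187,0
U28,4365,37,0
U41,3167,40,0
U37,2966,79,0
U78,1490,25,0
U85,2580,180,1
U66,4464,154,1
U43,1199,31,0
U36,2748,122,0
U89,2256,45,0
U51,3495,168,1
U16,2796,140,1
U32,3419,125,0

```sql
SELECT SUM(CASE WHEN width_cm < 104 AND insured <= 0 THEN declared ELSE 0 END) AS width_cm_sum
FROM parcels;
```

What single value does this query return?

15443

parcel=U29: ✗
parcel=U72: ✗
parcel=U28: ✓ → 4365
parcel=U41: ✓ → 3167
parcel=U37: ✓ → 2966
parcel=U78: ✓ → 1490
parcel=U85: ✗
parcel=U66: ✗
parcel=U43: ✓ → 1199
parcel=U36: ✗
parcel=U89: ✓ → 2256
parcel=U51: ✗
parcel=U16: ✗
parcel=U32: ✗
width_cm_sum = 4365 + 3167 + 2966 + 1490 + 1199 + 2256 = 15443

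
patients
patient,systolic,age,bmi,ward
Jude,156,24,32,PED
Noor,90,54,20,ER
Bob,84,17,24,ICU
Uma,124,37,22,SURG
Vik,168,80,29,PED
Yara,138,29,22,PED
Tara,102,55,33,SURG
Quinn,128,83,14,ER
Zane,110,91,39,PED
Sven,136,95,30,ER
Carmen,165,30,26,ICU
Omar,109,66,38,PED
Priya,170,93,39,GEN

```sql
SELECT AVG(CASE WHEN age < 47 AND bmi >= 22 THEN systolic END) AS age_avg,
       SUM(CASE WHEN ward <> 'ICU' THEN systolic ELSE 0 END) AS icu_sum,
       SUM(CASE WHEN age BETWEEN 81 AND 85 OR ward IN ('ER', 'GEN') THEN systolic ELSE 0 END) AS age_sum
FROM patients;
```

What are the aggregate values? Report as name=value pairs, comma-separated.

[age_avg: age < 47 AND bmi >= 22]
patient=Jude: ✓ → 156
patient=Noor: ✗
patient=Bob: ✓ → 84
patient=Uma: ✓ → 124
patient=Vik: ✗
patient=Yara: ✓ → 138
patient=Tara: ✗
patient=Quinn: ✗
patient=Zane: ✗
patient=Sven: ✗
patient=Carmen: ✓ → 165
patient=Omar: ✗
patient=Priya: ✗
age_avg = (156 + 84 + 124 + 138 + 165) / 5 = 133.4
—
[icu_sum: ward <> 'ICU']
patient=Jude: ✓ → 156
patient=Noor: ✓ → 90
patient=Bob: ✗
patient=Uma: ✓ → 124
patient=Vik: ✓ → 168
patient=Yara: ✓ → 138
patient=Tara: ✓ → 102
patient=Quinn: ✓ → 128
patient=Zane: ✓ → 110
patient=Sven: ✓ → 136
patient=Carmen: ✗
patient=Omar: ✓ → 109
patient=Priya: ✓ → 170
icu_sum = 156 + 90 + 124 + 168 + 138 + 102 + 128 + 110 + 136 + 109 + 170 = 1431
—
[age_sum: age BETWEEN 81 AND 85 OR ward IN ('ER', 'GEN')]
patient=Jude: ✗
patient=Noor: ✓ → 90
patient=Bob: ✗
patient=Uma: ✗
patient=Vik: ✗
patient=Yara: ✗
patient=Tara: ✗
patient=Quinn: ✓ → 128
patient=Zane: ✗
patient=Sven: ✓ → 136
patient=Carmen: ✗
patient=Omar: ✗
patient=Priya: ✓ → 170
age_sum = 90 + 128 + 136 + 170 = 524

age_avg=133.4, icu_sum=1431, age_sum=524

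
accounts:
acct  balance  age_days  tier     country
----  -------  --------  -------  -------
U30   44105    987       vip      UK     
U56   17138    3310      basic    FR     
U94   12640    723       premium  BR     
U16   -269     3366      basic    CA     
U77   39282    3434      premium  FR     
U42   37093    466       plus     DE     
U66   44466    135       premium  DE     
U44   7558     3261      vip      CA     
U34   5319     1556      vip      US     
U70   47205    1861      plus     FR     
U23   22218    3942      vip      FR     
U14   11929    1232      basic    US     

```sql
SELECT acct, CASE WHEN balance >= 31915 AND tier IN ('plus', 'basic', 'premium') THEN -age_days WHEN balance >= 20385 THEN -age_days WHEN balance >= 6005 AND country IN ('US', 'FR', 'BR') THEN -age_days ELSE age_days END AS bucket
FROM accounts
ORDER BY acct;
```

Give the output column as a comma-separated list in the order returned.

acct=U14: balance >= 6005 AND country IN ('US', 'FR', 'BR') → -1232
acct=U16: ELSE → 3366
acct=U23: balance >= 20385 → -3942
acct=U30: balance >= 20385 → -987
acct=U34: ELSE → 1556
acct=U42: balance >= 31915 AND tier IN ('plus', 'basic', 'premium') → -466
acct=U44: ELSE → 3261
acct=U56: balance >= 6005 AND country IN ('US', 'FR', 'BR') → -3310
acct=U66: balance >= 31915 AND tier IN ('plus', 'basic', 'premium') → -135
acct=U70: balance >= 31915 AND tier IN ('plus', 'basic', 'premium') → -1861
acct=U77: balance >= 31915 AND tier IN ('plus', 'basic', 'premium') → -3434
acct=U94: balance >= 6005 AND country IN ('US', 'FR', 'BR') → -723

-1232, 3366, -3942, -987, 1556, -466, 3261, -3310, -135, -1861, -3434, -723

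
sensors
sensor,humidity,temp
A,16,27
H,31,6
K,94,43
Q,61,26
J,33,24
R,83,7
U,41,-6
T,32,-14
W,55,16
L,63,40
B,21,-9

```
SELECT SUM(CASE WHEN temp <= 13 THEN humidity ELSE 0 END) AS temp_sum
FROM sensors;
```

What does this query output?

208

sensor=A: ✗
sensor=H: ✓ → 31
sensor=K: ✗
sensor=Q: ✗
sensor=J: ✗
sensor=R: ✓ → 83
sensor=U: ✓ → 41
sensor=T: ✓ → 32
sensor=W: ✗
sensor=L: ✗
sensor=B: ✓ → 21
temp_sum = 31 + 83 + 41 + 32 + 21 = 208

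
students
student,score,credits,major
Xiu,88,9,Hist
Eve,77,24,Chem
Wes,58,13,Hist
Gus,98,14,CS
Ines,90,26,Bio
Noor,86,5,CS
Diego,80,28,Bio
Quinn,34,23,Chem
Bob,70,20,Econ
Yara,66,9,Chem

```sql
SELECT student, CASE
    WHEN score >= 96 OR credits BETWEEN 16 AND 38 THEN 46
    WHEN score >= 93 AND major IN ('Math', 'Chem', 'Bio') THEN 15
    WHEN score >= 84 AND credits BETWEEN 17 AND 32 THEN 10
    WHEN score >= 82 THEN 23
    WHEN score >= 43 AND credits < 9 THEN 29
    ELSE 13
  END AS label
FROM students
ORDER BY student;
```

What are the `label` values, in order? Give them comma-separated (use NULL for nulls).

46, 46, 46, 46, 46, 23, 46, 13, 23, 13

student=Bob: score >= 96 OR credits BETWEEN 16 AND 38 → 46
student=Diego: score >= 96 OR credits BETWEEN 16 AND 38 → 46
student=Eve: score >= 96 OR credits BETWEEN 16 AND 38 → 46
student=Gus: score >= 96 OR credits BETWEEN 16 AND 38 → 46
student=Ines: score >= 96 OR credits BETWEEN 16 AND 38 → 46
student=Noor: score >= 82 → 23
student=Quinn: score >= 96 OR credits BETWEEN 16 AND 38 → 46
student=Wes: ELSE → 13
student=Xiu: score >= 82 → 23
student=Yara: ELSE → 13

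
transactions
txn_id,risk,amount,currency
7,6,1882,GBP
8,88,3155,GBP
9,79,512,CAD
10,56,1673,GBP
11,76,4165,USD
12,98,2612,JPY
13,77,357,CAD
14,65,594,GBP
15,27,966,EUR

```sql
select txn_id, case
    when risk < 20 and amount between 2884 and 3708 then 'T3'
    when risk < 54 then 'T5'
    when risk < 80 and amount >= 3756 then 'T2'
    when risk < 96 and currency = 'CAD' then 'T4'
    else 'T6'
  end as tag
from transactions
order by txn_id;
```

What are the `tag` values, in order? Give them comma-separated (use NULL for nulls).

txn_id=7: risk < 54 → T5
txn_id=8: ELSE → T6
txn_id=9: risk < 96 and currency = 'CAD' → T4
txn_id=10: ELSE → T6
txn_id=11: risk < 80 and amount >= 3756 → T2
txn_id=12: ELSE → T6
txn_id=13: risk < 96 and currency = 'CAD' → T4
txn_id=14: ELSE → T6
txn_id=15: risk < 54 → T5

T5, T6, T4, T6, T2, T6, T4, T6, T5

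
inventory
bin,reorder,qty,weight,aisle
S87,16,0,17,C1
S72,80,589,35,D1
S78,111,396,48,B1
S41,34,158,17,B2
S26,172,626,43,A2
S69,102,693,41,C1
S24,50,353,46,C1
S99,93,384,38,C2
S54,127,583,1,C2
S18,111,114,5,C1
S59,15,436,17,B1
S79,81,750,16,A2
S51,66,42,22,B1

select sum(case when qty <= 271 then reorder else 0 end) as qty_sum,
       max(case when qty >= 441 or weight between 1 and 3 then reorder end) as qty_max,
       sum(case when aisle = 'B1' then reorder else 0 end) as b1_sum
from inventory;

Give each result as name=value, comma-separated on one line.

[qty_sum: qty <= 271]
bin=S87: ✓ → 16
bin=S72: ✗
bin=S78: ✗
bin=S41: ✓ → 34
bin=S26: ✗
bin=S69: ✗
bin=S24: ✗
bin=S99: ✗
bin=S54: ✗
bin=S18: ✓ → 111
bin=S59: ✗
bin=S79: ✗
bin=S51: ✓ → 66
qty_sum = 16 + 34 + 111 + 66 = 227
—
[qty_max: qty >= 441 or weight between 1 and 3]
bin=S87: ✗
bin=S72: ✓ → 80
bin=S78: ✗
bin=S41: ✗
bin=S26: ✓ → 172
bin=S69: ✓ → 102
bin=S24: ✗
bin=S99: ✗
bin=S54: ✓ → 127
bin=S18: ✗
bin=S59: ✗
bin=S79: ✓ → 81
bin=S51: ✗
qty_max = MAX(80, 172, 102, 127, 81) = 172
—
[b1_sum: aisle = 'B1']
bin=S87: ✗
bin=S72: ✗
bin=S78: ✓ → 111
bin=S41: ✗
bin=S26: ✗
bin=S69: ✗
bin=S24: ✗
bin=S99: ✗
bin=S54: ✗
bin=S18: ✗
bin=S59: ✓ → 15
bin=S79: ✗
bin=S51: ✓ → 66
b1_sum = 111 + 15 + 66 = 192

qty_sum=227, qty_max=172, b1_sum=192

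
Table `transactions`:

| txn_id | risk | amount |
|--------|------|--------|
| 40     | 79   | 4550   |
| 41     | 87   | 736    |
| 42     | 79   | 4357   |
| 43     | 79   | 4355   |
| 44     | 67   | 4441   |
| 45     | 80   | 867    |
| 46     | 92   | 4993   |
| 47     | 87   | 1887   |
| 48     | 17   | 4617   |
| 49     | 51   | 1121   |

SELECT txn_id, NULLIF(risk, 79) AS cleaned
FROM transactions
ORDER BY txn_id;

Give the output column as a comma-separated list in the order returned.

NULL, 87, NULL, NULL, 67, 80, 92, 87, 17, 51

txn_id=40: risk=79 vs 79: equal → NULL
txn_id=41: risk=87 vs 79: differ → 87
txn_id=42: risk=79 vs 79: equal → NULL
txn_id=43: risk=79 vs 79: equal → NULL
txn_id=44: risk=67 vs 79: differ → 67
txn_id=45: risk=80 vs 79: differ → 80
txn_id=46: risk=92 vs 79: differ → 92
txn_id=47: risk=87 vs 79: differ → 87
txn_id=48: risk=17 vs 79: differ → 17
txn_id=49: risk=51 vs 79: differ → 51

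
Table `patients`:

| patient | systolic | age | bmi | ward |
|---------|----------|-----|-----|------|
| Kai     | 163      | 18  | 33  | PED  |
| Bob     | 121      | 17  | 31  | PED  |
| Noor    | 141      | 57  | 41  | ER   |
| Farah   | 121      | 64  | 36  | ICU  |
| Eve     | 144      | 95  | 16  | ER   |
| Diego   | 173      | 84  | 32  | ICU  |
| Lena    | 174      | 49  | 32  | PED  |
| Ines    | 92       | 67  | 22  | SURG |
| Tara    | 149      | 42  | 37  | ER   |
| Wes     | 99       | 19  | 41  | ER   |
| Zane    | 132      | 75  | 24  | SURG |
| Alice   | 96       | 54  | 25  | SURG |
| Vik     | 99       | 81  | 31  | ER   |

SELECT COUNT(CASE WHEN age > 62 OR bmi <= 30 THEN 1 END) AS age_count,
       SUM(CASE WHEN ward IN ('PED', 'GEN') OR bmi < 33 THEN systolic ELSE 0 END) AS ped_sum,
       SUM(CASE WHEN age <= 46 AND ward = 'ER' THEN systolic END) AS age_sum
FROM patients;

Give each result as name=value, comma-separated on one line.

age_count=7, ped_sum=1194, age_sum=248

[age_count: age > 62 OR bmi <= 30]
patient=Kai: ✗
patient=Bob: ✗
patient=Noor: ✗
patient=Farah: ✓ → 1
patient=Eve: ✓ → 1
patient=Diego: ✓ → 1
patient=Lena: ✗
patient=Ines: ✓ → 1
patient=Tara: ✗
patient=Wes: ✗
patient=Zane: ✓ → 1
patient=Alice: ✓ → 1
patient=Vik: ✓ → 1
age_count = COUNT(1, 1, 1, 1, 1, 1, 1) = 7
—
[ped_sum: ward IN ('PED', 'GEN') OR bmi < 33]
patient=Kai: ✓ → 163
patient=Bob: ✓ → 121
patient=Noor: ✗
patient=Farah: ✗
patient=Eve: ✓ → 144
patient=Diego: ✓ → 173
patient=Lena: ✓ → 174
patient=Ines: ✓ → 92
patient=Tara: ✗
patient=Wes: ✗
patient=Zane: ✓ → 132
patient=Alice: ✓ → 96
patient=Vik: ✓ → 99
ped_sum = 163 + 121 + 144 + 173 + 174 + 92 + 132 + 96 + 99 = 1194
—
[age_sum: age <= 46 AND ward = 'ER']
patient=Kai: ✗
patient=Bob: ✗
patient=Noor: ✗
patient=Farah: ✗
patient=Eve: ✗
patient=Diego: ✗
patient=Lena: ✗
patient=Ines: ✗
patient=Tara: ✓ → 149
patient=Wes: ✓ → 99
patient=Zane: ✗
patient=Alice: ✗
patient=Vik: ✗
age_sum = 149 + 99 = 248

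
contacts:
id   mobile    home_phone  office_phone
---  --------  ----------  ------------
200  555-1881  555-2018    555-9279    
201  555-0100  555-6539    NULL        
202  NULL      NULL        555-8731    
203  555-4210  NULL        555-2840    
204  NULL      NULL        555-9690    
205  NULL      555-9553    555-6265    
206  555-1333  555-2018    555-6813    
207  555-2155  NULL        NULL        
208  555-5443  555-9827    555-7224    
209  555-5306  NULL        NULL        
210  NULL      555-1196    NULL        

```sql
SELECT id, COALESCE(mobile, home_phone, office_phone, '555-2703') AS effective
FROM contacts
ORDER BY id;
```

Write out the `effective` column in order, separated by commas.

id=200: mobile=555-1881 → 555-1881
id=201: mobile=555-0100 → 555-0100
id=202: mobile=NULL, home_phone=NULL, office_phone=555-8731 → 555-8731
id=203: mobile=555-4210 → 555-4210
id=204: mobile=NULL, home_phone=NULL, office_phone=555-9690 → 555-9690
id=205: mobile=NULL, home_phone=555-9553 → 555-9553
id=206: mobile=555-1333 → 555-1333
id=207: mobile=555-2155 → 555-2155
id=208: mobile=555-5443 → 555-5443
id=209: mobile=555-5306 → 555-5306
id=210: mobile=NULL, home_phone=555-1196 → 555-1196

555-1881, 555-0100, 555-8731, 555-4210, 555-9690, 555-9553, 555-1333, 555-2155, 555-5443, 555-5306, 555-1196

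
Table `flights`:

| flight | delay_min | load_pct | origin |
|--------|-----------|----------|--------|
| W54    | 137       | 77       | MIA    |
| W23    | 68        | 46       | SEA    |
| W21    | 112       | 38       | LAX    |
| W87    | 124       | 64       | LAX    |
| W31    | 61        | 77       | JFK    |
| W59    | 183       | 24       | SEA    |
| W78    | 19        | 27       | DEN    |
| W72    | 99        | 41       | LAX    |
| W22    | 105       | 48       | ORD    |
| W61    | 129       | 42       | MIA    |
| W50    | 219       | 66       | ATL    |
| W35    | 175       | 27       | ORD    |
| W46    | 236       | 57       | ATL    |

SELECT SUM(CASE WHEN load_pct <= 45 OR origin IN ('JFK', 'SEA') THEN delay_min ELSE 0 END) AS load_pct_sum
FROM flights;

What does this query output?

flight=W54: ✗
flight=W23: ✓ → 68
flight=W21: ✓ → 112
flight=W87: ✗
flight=W31: ✓ → 61
flight=W59: ✓ → 183
flight=W78: ✓ → 19
flight=W72: ✓ → 99
flight=W22: ✗
flight=W61: ✓ → 129
flight=W50: ✗
flight=W35: ✓ → 175
flight=W46: ✗
load_pct_sum = 68 + 112 + 61 + 183 + 19 + 99 + 129 + 175 = 846

846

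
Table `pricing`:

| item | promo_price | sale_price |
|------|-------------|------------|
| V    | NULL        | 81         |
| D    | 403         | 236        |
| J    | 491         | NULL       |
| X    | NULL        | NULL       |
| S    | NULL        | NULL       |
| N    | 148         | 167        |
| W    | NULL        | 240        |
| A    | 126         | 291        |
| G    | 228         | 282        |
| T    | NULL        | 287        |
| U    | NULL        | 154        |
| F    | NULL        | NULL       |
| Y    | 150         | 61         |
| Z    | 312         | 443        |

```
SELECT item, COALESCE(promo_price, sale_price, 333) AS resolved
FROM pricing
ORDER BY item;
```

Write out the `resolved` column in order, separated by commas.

126, 403, 333, 228, 491, 148, 333, 287, 154, 81, 240, 333, 150, 312

item=A: promo_price=126 → 126
item=D: promo_price=403 → 403
item=F: promo_price=NULL, sale_price=NULL, → literal 333 → 333
item=G: promo_price=228 → 228
item=J: promo_price=491 → 491
item=N: promo_price=148 → 148
item=S: promo_price=NULL, sale_price=NULL, → literal 333 → 333
item=T: promo_price=NULL, sale_price=287 → 287
item=U: promo_price=NULL, sale_price=154 → 154
item=V: promo_price=NULL, sale_price=81 → 81
item=W: promo_price=NULL, sale_price=240 → 240
item=X: promo_price=NULL, sale_price=NULL, → literal 333 → 333
item=Y: promo_price=150 → 150
item=Z: promo_price=312 → 312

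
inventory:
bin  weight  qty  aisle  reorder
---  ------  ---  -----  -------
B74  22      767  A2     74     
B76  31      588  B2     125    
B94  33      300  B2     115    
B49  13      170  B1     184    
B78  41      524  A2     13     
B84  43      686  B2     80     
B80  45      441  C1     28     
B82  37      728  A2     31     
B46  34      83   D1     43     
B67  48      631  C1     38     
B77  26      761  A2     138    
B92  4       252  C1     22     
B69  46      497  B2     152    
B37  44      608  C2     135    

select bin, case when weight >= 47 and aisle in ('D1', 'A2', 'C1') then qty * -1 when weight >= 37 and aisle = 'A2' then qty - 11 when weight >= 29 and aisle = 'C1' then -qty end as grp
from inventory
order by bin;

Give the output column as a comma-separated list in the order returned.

NULL, NULL, NULL, -631, NULL, NULL, NULL, NULL, 513, -441, 717, NULL, NULL, NULL

bin=B37: (no match → NULL) → NULL
bin=B46: (no match → NULL) → NULL
bin=B49: (no match → NULL) → NULL
bin=B67: weight >= 47 and aisle in ('D1', 'A2', 'C1') → -631
bin=B69: (no match → NULL) → NULL
bin=B74: (no match → NULL) → NULL
bin=B76: (no match → NULL) → NULL
bin=B77: (no match → NULL) → NULL
bin=B78: weight >= 37 and aisle = 'A2' → 513
bin=B80: weight >= 29 and aisle = 'C1' → -441
bin=B82: weight >= 37 and aisle = 'A2' → 717
bin=B84: (no match → NULL) → NULL
bin=B92: (no match → NULL) → NULL
bin=B94: (no match → NULL) → NULL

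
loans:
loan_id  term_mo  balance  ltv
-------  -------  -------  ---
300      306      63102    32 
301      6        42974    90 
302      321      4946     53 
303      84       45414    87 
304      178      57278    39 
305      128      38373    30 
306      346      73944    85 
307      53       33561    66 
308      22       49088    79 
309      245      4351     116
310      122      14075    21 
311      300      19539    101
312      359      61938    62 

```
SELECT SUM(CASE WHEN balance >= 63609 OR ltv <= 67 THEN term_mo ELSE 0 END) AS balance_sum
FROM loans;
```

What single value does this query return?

loan_id=300: ✓ → 306
loan_id=301: ✗
loan_id=302: ✓ → 321
loan_id=303: ✗
loan_id=304: ✓ → 178
loan_id=305: ✓ → 128
loan_id=306: ✓ → 346
loan_id=307: ✓ → 53
loan_id=308: ✗
loan_id=309: ✗
loan_id=310: ✓ → 122
loan_id=311: ✗
loan_id=312: ✓ → 359
balance_sum = 306 + 321 + 178 + 128 + 346 + 53 + 122 + 359 = 1813

1813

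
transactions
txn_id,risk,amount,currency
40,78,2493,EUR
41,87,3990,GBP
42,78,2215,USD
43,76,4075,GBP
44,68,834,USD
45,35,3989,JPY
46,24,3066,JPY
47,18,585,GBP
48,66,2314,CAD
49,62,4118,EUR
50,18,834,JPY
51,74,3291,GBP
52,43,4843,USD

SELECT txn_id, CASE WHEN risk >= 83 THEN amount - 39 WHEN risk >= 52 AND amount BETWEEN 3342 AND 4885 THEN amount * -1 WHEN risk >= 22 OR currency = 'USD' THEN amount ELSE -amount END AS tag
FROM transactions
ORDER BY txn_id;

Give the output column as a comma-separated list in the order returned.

2493, 3951, 2215, -4075, 834, 3989, 3066, -585, 2314, -4118, -834, 3291, 4843

txn_id=40: risk >= 22 OR currency = 'USD' → 2493
txn_id=41: risk >= 83 → 3951
txn_id=42: risk >= 22 OR currency = 'USD' → 2215
txn_id=43: risk >= 52 AND amount BETWEEN 3342 AND 4885 → -4075
txn_id=44: risk >= 22 OR currency = 'USD' → 834
txn_id=45: risk >= 22 OR currency = 'USD' → 3989
txn_id=46: risk >= 22 OR currency = 'USD' → 3066
txn_id=47: ELSE → -585
txn_id=48: risk >= 22 OR currency = 'USD' → 2314
txn_id=49: risk >= 52 AND amount BETWEEN 3342 AND 4885 → -4118
txn_id=50: ELSE → -834
txn_id=51: risk >= 22 OR currency = 'USD' → 3291
txn_id=52: risk >= 22 OR currency = 'USD' → 4843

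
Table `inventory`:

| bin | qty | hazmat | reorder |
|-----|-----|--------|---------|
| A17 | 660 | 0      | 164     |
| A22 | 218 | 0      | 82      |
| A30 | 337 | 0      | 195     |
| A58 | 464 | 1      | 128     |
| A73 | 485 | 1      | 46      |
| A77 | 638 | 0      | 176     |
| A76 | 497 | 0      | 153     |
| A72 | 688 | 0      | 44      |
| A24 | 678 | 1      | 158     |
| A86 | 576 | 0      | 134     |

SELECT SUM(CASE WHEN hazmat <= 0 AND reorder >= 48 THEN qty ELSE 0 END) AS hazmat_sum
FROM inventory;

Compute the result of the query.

bin=A17: ✓ → 660
bin=A22: ✓ → 218
bin=A30: ✓ → 337
bin=A58: ✗
bin=A73: ✗
bin=A77: ✓ → 638
bin=A76: ✓ → 497
bin=A72: ✗
bin=A24: ✗
bin=A86: ✓ → 576
hazmat_sum = 660 + 218 + 337 + 638 + 497 + 576 = 2926

2926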